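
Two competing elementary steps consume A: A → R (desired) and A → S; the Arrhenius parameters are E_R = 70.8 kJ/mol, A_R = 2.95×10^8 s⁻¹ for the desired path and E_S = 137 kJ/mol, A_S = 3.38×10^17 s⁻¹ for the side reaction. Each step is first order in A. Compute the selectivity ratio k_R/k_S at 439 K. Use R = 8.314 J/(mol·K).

0.0658

k_R/k_S = (A_R/A_S)·exp[−(E_R−E_S)/(RT)] = (A_R/A_S)·exp[(E_S−E_R)/(RT)].
(E_S−E_R)/(RT) = (137−70.8)×10³/(8.314×439) = 66200/3650 = 18.14.
k_R/k_S = (2.95×10^8/3.38×10^17)·exp(18.14) = 8.728×10^-10 × 7.536×10^7 = 0.0658.
Since E_R < E_S, lowering the temperature improves selectivity toward R.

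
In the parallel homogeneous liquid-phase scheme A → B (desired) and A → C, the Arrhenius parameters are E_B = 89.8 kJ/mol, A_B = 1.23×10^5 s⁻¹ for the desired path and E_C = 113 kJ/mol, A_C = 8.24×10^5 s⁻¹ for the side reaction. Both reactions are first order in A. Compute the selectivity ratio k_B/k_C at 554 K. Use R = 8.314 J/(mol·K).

Since both paths have the same order in A, the concentration cancels and S_{B/C} = k_B/k_C = (A_B/A_C)·exp[(E_C−E_B)/(RT)].
(E_C−E_B)/(RT) = (113−89.8)×10³/(8.314×554) = 23200/4606 = 5.037.
k_B/k_C = (1.23×10^5/8.24×10^5)·exp(5.037) = 0.1493 × 154.0 = 23.0.
Since E_B < E_C, lowering the temperature improves selectivity toward B.

23.0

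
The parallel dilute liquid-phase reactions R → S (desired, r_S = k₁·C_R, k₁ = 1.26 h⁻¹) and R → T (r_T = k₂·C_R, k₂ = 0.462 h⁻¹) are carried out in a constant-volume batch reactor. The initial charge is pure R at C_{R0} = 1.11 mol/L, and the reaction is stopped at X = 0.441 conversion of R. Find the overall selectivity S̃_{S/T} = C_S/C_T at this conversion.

2.73

C_R = C_{R0}(1−X) = 0.6205 mol/L.
Both paths are first order in R, so the instantaneous fraction to S is constant: dC_S/d(−C_R) = k₁/(k₁+k₂) = 0.7317.
C_S = 0.7317·(C_{R0}−C_R) = 0.7317×0.4895 = 0.358 mol/L.
C_T = (C_{R0}−C_R)−C_S = 0.1313 mol/L; S̃_{S/T} = 0.3582/0.1313 = 2.73.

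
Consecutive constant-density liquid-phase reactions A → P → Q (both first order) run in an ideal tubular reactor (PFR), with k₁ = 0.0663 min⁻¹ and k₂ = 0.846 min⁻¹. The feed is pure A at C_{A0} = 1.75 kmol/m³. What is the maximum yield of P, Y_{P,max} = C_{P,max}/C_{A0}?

At the optimum, C_{P,max}/C_{A0} = (k₁/k₂)^[k₂/(k₂−k₁)].
= (0.0663/0.846)^(0.846/(0.846−0.0663)) = (0.07837)^(1.085) = 0.06311.

0.0631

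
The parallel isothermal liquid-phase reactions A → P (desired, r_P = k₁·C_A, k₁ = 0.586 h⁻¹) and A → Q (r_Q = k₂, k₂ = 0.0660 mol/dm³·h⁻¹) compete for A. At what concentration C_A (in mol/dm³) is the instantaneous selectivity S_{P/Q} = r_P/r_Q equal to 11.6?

S_{P/Q} = (k₁/k₂)·C_A ⇒ C_A = S·k₂/k₁.
= 11.6×0.0660/0.586 = 1.31 mol/dm³.

1.31 mol/dm³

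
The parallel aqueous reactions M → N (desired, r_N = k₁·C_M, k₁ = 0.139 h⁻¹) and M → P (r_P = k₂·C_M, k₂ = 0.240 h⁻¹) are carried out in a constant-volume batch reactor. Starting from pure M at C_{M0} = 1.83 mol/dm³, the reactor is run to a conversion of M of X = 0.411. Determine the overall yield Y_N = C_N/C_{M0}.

0.151

C_M = C_{M0}(1−X) = 1.078 mol/dm³.
Both paths are first order in M, so the instantaneous fraction to N is constant: dC_N/d(−C_M) = k₁/(k₁+k₂) = 0.3668.
C_N = 0.3668·(C_{M0}−C_M) = 0.3668×0.7521 = 0.276 mol/dm³.
Y_N = C_N/C_{M0} = 0.2758/1.83 = 0.151.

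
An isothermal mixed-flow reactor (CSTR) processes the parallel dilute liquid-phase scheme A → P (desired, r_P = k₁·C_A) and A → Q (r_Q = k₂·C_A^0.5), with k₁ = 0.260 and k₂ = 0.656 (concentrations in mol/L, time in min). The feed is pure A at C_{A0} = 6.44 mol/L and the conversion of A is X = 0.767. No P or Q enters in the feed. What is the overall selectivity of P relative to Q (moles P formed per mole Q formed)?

Exit C_A = C_{A0}(1−X) = 6.44×0.233 = 1.501 mol/L.
Rates in a CSTR are evaluated at the outlet concentration: r_P = 0.260×1.501 = 0.3901, r_Q = 0.656×1.501^0.5 = 0.8036.
Overall selectivity = C_P/C_Q = r_Pτ/(r_Qτ) = r_P/r_Q = 0.486.

0.486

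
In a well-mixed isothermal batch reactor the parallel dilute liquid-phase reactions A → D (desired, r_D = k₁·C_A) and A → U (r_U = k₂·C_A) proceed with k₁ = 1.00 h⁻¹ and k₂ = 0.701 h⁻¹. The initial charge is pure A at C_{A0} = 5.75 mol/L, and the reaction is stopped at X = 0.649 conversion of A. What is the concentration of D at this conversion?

2.19 mol/L

C_A = C_{A0}(1−X) = 2.018 mol/L.
Both paths are first order in A, so the instantaneous fraction to D is constant: dC_D/d(−C_A) = k₁/(k₁+k₂) = 0.5879.
C_D = 0.5879·(C_{A0}−C_A) = 0.5879×3.732 = 2.19 mol/L.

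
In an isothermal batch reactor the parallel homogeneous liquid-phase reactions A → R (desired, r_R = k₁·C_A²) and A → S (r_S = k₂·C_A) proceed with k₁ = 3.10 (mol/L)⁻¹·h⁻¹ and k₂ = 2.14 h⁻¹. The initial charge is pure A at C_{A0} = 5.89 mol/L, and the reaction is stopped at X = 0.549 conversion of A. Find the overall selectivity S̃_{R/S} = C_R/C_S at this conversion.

5.93

C_A = C_{A0}(1−X) = 2.656 mol/L.
Along a PFR/batch, dC_S/dC_A = −r_S/(r_R+r_S) = −k₂/(k₂+k₁·C_A).
Integrating from C_{A0} to C_A: C_S = (2.14/3.10)·ln[(2.14+3.10·5.89)/(2.14+3.10·2.66)] = 0.6903·ln(20.40/10.37) = 0.4667 mol/L.
Then C_R = (C_{A0}−C_A) − C_S = 3.234 − 0.4667 = 2.767 mol/L.
S̃_{R/S} = C_R/C_S = 2.767/0.4667 = 5.93.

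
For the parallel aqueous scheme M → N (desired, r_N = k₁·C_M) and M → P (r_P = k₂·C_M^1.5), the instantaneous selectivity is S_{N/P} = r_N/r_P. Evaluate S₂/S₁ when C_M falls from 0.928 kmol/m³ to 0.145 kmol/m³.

2.53

S_{N/P} = (k₁/k₂)·C_M^-0.5, so S₂/S₁ = (C_{M,2}/C_{M,1})^-0.5.
= (0.145/0.928)^(-0.5) = (0.1562)^(-0.5) = 2.53.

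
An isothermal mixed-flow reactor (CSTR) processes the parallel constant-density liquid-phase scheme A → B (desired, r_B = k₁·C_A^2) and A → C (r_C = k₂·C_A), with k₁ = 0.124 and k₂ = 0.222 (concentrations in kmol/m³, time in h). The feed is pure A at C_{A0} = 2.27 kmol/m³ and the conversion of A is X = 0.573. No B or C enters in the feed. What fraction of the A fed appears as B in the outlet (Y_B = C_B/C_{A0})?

Exit C_A = C_{A0}(1−X) = 2.27×0.427 = 0.9693 kmol/m³.
In a CSTR the entire volume is at exit conditions, so r_B = 0.124×0.9693^2 = 0.1165 and r_C = 0.222×0.9693 = 0.2152.
Fraction of consumed A going to B: r_B/(r_B+r_C) = 0.3512.
C_B = 0.3512·C_{A0}·X = 0.3512×2.27×0.573 = 0.457 kmol/m³; Y_B = C_B/C_{A0} = 0.201.

0.201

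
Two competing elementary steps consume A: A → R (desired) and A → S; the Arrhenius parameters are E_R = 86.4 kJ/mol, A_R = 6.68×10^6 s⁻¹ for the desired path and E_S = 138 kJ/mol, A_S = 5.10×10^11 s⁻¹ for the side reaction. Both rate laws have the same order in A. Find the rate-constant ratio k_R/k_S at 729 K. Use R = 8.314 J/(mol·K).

0.0653

With equal orders, S_{R/S} = k_R/k_S = (A_R/A_S)·exp[(E_S−E_R)/(RT)].
(E_S−E_R)/(RT) = (138−86.4)×10³/(8.314×729) = 51600/6061 = 8.514.
k_R/k_S = (6.68×10^6/5.10×10^11)·exp(8.514) = 1.310×10^-5 × 4982 = 0.0653.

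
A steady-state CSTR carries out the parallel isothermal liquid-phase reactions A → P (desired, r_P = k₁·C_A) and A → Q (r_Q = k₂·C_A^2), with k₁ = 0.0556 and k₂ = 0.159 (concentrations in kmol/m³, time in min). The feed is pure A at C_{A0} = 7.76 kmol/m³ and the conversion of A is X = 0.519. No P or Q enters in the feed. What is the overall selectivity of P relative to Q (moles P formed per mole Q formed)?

Exit C_A = C_{A0}(1−X) = 7.76×0.481 = 3.733 kmol/m³.
Rates in a CSTR are evaluated at the outlet concentration: r_P = 0.0556×3.733 = 0.2075, r_Q = 0.159×3.733^2 = 2.215.
Overall selectivity = C_P/C_Q = r_Pτ/(r_Qτ) = r_P/r_Q = 0.0937.

0.0937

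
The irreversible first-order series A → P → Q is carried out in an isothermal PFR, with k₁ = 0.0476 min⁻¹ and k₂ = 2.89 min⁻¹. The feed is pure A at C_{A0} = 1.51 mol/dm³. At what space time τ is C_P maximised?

1.44 min

The intermediate peaks when r₁ = r₂, i.e. k₁e^(−k₁τ) = k₂e^(−k₂τ), giving τ_opt = ln(k₂/k₁)/(k₂−k₁).
= ln(2.89/0.0476)/(2.89−0.0476) = ln(60.71)/2.842 = 4.106/2.842 = 1.44 min.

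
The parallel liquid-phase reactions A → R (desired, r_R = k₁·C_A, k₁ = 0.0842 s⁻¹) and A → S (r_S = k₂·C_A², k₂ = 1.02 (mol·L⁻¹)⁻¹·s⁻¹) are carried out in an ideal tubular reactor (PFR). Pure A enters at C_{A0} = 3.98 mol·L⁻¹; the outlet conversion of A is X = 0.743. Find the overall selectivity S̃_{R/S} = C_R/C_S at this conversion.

C_A = C_{A0}(1−X) = 1.023 mol·L⁻¹.
Along a PFR/batch, dC_R/dC_A = −r_R/(r_R+r_S) = −k₁/(k₁+k₂·C_A).
Integrating from C_{A0} to C_A: C_R = (0.0842/1.02)·ln[(0.0842+1.02·3.98)/(0.0842+1.02·1.02)] = 0.08255·ln(4.144/1.128) = 0.1074 mol·L⁻¹.
C_S = (C_{A0}−C_A)−C_R = 2.850 mol·L⁻¹; S̃_{R/S} = 0.1074/2.850 = 0.0377.

0.0377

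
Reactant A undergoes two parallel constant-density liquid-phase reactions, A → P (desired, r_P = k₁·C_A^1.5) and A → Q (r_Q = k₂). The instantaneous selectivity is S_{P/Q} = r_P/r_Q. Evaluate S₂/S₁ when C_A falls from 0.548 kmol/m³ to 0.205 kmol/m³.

0.229

S_{P/Q} = (k₁/k₂)·C_A^1.5, so S₂/S₁ = (C_{A,2}/C_{A,1})^1.5.
= (0.205/0.548)^1.5 = (0.3741)^1.5 = 0.229.
Selectivity toward P falls as C_A falls — high-concentration operation is favoured.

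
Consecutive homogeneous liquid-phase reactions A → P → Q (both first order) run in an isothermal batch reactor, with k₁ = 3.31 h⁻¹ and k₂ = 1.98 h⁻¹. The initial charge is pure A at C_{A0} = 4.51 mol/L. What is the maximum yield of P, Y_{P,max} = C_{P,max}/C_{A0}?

At the optimum, C_{P,max}/C_{A0} = (k₁/k₂)^[k₂/(k₂−k₁)].
= (3.31/1.98)^(1.98/(1.98−3.31)) = (1.672)^(-1.489) = 0.4653.

0.465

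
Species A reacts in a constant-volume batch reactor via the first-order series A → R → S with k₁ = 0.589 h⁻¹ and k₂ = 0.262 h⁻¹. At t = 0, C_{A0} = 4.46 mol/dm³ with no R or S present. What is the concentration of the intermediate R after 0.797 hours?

1.50 mol/dm³

For first-order series with pure A initially, C_R(t) = k₁C_{A0}/(k₂−k₁)·(e^(−k₁t) − e^(−k₂t)).
e^(−k₁t) = e^(−0.589×0.797) = e^(−0.4694) = 0.6254; e^(−k₂t) = e^(−0.2088) = 0.8115.
C_R = 0.589×4.46/(0.262−0.589) × (0.6254−0.8115) = (-8.033)×(-0.1862) = 1.496 mol/dm³.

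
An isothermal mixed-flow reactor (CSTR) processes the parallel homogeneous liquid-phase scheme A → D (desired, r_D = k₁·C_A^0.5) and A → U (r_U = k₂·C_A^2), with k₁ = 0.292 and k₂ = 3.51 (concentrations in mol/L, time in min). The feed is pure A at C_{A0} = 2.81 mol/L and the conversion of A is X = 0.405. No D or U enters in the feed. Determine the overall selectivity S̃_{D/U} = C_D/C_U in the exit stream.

Exit C_A = C_{A0}(1−X) = 2.81×0.595 = 1.672 mol/L.
In a CSTR the entire volume is at exit conditions, so r_D = 0.292×1.672^0.5 = 0.3776 and r_U = 3.51×1.672^2 = 9.812.
Overall selectivity = C_D/C_U = r_Dτ/(r_Uτ) = r_D/r_U = 0.0385.

0.0385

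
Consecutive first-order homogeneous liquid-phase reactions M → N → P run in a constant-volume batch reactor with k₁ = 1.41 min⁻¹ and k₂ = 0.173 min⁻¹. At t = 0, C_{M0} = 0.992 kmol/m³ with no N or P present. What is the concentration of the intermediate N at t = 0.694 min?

For first-order series with pure M initially, C_N(t) = k₁C_{M0}/(k₂−k₁)·(e^(−k₁t) − e^(−k₂t)).
e^(−k₁t) = e^(−1.41×0.694) = e^(−0.9785) = 0.3759; e^(−k₂t) = e^(−0.1201) = 0.8869.
C_N = 1.41×0.992/(0.173−1.41) × (0.3759−0.8869) = (-1.131)×(-0.5110) = 0.5778 kmol/m³.

0.578 kmol/m³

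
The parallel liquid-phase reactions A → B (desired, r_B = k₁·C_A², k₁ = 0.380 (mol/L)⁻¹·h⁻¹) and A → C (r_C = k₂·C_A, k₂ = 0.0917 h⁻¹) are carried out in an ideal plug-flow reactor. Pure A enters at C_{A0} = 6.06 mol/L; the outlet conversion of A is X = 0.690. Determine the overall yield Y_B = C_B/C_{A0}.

0.647

C_A = C_{A0}(1−X) = 1.879 mol/L.
Along a PFR/batch, dC_C/dC_A = −r_C/(r_B+r_C) = −k₂/(k₂+k₁·C_A).
Integrating from C_{A0} to C_A: C_C = (0.0917/0.380)·ln[(0.0917+0.380·6.06)/(0.0917+0.380·1.88)] = 0.2413·ln(2.394/0.8056) = 0.2629 mol/L.
Then C_B = (C_{A0}−C_A) − C_C = 4.181 − 0.2629 = 3.919 mol/L.
Y_B = C_B/C_{A0} = 3.919/6.06 = 0.647.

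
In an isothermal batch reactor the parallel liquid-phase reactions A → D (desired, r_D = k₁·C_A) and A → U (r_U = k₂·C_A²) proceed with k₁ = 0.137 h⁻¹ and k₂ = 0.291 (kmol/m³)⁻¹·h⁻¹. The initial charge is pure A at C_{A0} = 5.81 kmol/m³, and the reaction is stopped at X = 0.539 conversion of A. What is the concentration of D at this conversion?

0.325 kmol/m³

C_A = C_{A0}(1−X) = 2.678 kmol/m³.
Along a PFR/batch, dC_D/dC_A = −r_D/(r_D+r_U) = −k₁/(k₁+k₂·C_A).
Integrating from C_{A0} to C_A: C_D = (0.137/0.291)·ln[(0.137+0.291·5.81)/(0.137+0.291·2.68)] = 0.4708·ln(1.828/0.9164) = 0.3250 kmol/m³.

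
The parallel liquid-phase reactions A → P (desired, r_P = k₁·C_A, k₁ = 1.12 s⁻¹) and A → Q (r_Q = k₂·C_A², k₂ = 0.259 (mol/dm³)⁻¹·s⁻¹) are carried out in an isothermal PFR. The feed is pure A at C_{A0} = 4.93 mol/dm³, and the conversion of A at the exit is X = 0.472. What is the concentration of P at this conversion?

1.25 mol/dm³

C_A = C_{A0}(1−X) = 2.603 mol/dm³.
Along a PFR/batch, dC_P/dC_A = −r_P/(r_P+r_Q) = −k₁/(k₁+k₂·C_A).
Integrating from C_{A0} to C_A: C_P = (1.12/0.259)·ln[(1.12+0.259·4.93)/(1.12+0.259·2.60)] = 4.324·ln(2.397/1.794) = 1.252 mol/dm³.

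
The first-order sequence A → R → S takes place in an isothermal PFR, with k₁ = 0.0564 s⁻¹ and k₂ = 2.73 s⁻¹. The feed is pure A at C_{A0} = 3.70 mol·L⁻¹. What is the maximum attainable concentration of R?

0.0704 mol·L⁻¹

For a first-order series the maximum intermediate yield is C_{R,max}/C_{A0} = (k₁/k₂)^[k₂/(k₂−k₁)].
= (0.0564/2.73)^(2.73/(2.73−0.0564)) = (0.02066)^(1.021) = 0.01904.
C_{R,max} = 0.01904×3.70 = 0.0704 mol·L⁻¹.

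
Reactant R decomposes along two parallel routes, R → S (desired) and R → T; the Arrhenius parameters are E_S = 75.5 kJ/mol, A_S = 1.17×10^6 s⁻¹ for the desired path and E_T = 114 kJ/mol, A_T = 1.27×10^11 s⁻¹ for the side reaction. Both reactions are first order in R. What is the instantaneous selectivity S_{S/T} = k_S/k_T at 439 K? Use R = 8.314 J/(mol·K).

0.351

Since both paths have the same order in R, the concentration cancels and S_{S/T} = k_S/k_T = (A_S/A_T)·exp[(E_T−E_S)/(RT)].
(E_T−E_S)/(RT) = (114−75.5)×10³/(8.314×439) = 38500/3650 = 10.55.
k_S/k_T = (1.17×10^6/1.27×10^11)·exp(10.55) = 9.213×10^-6 × 38116 = 0.351.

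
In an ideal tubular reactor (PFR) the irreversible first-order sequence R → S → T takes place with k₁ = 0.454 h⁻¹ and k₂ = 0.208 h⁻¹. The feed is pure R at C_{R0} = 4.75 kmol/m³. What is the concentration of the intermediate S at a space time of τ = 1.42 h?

Solving the coupled first-order balances gives C_S(τ) = [k₁/(k₂−k₁)]·C_{R0}·(e^(−k₁τ) − e^(−k₂τ)).
e^(−k₁τ) = e^(−0.454×1.42) = e^(−0.6447) = 0.5248; e^(−k₂τ) = e^(−0.2954) = 0.7443.
C_S = 0.454×4.75/(0.208−0.454) × (0.5248−0.7443) = (-8.766)×(-0.2194) = 1.924 kmol/m³.

1.92 kmol/m³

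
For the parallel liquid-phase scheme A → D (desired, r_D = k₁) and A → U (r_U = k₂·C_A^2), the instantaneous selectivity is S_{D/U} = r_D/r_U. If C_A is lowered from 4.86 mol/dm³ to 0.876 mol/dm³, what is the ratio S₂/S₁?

30.8

S_{D/U} = (k₁/k₂)·C_A^-2, so S₂/S₁ = (C_{A,2}/C_{A,1})^-2.
= (0.876/4.86)^(-2) = (0.1802)^(-2) = 30.8.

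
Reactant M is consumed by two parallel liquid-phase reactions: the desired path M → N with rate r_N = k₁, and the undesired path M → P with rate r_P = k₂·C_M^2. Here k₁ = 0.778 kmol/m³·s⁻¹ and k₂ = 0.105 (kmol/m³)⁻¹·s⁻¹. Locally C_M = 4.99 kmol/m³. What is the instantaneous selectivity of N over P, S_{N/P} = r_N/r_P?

S_{N/P} = r_N/r_P = (k₁)/(k₂·C_M^2) = (k₁/k₂)·C_M^-2.
= (0.778) / (0.105×4.990^2) = 0.7780/2.615 = 0.298.
The undesired path is higher order in M, so low C_M (CSTR or dilute feed) favours N.

0.298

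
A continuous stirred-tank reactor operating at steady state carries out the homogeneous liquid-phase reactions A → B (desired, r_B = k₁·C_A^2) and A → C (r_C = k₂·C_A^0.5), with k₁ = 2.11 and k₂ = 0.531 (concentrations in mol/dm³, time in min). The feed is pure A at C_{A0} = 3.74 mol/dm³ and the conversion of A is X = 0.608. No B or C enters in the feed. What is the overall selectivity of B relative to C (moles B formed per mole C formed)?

7.05

Exit C_A = C_{A0}(1−X) = 3.74×0.392 = 1.466 mol/dm³.
A CSTR operates uniformly at the exit composition, giving r_B = 4.535 and r_C = 0.6429 (each k·C_A^n at C_A = 1.466).
Overall selectivity = C_B/C_C = r_Bτ/(r_Cτ) = r_B/r_C = 7.05.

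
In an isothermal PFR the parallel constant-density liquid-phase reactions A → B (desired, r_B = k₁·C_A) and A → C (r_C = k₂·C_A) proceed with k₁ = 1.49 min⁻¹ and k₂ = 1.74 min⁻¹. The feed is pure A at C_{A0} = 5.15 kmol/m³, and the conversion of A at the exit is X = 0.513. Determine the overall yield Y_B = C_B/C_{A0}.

C_A = C_{A0}(1−X) = 2.508 kmol/m³.
Both paths are first order in A, so the instantaneous fraction to B is constant: dC_B/d(−C_A) = k₁/(k₁+k₂) = 0.4613.
C_B = 0.4613·(C_{A0}−C_A) = 0.4613×2.642 = 1.22 kmol/m³.
Y_B = C_B/C_{A0} = 1.219/5.15 = 0.237.

0.237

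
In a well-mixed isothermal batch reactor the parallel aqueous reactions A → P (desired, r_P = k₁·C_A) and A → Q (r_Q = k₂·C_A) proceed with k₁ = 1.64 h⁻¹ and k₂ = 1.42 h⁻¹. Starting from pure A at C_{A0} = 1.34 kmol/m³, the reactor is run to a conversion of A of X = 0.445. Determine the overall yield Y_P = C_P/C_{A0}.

C_A = C_{A0}(1−X) = 0.7437 kmol/m³.
Both paths are first order in A, so the instantaneous fraction to P is constant: dC_P/d(−C_A) = k₁/(k₁+k₂) = 0.5359.
C_P = 0.5359·(C_{A0}−C_A) = 0.5359×0.5963 = 0.320 kmol/m³.
Y_P = C_P/C_{A0} = 0.3196/1.34 = 0.238.

0.238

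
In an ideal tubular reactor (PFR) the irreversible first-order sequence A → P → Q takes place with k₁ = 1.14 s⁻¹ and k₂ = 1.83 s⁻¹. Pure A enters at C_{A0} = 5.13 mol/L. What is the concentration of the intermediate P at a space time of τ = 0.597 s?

1.45 mol/L

The intermediate concentration in a first-order A→B→C sequence is C_P = k₁C_{A0}(e^(−k₁τ) − e^(−k₂τ))/(k₂−k₁).
e^(−k₁τ) = e^(−1.14×0.597) = e^(−0.6806) = 0.5063; e^(−k₂τ) = e^(−1.093) = 0.3354.
C_P = 1.14×5.13/(1.83−1.14) × (0.5063−0.3354) = 8.476×0.1709 = 1.449 mol/L.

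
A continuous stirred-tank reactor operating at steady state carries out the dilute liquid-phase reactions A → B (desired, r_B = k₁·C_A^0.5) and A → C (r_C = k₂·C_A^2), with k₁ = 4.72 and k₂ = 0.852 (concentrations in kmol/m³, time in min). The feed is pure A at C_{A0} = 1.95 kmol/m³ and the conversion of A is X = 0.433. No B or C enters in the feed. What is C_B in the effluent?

0.698 kmol/m³

Exit C_A = C_{A0}(1−X) = 1.95×0.567 = 1.106 kmol/m³.
A CSTR operates uniformly at the exit composition, giving r_B = 4.963 and r_C = 1.042 (each k·C_A^n at C_A = 1.106).
Fraction of consumed A going to B: r_B/(r_B+r_C) = 0.8265.
C_B = 0.8265·C_{A0}·X = 0.8265×1.95×0.433 = 0.698 kmol/m³.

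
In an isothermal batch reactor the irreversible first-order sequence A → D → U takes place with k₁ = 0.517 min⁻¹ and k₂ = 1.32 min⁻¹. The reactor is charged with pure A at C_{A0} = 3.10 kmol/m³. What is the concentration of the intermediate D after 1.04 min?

Solving the coupled first-order balances gives C_D(t) = [k₁/(k₂−k₁)]·C_{A0}·(e^(−k₁t) − e^(−k₂t)).
e^(−k₁t) = e^(−0.517×1.04) = e^(−0.5377) = 0.5841; e^(−k₂t) = e^(−1.373) = 0.2534.
C_D = 0.517×3.10/(1.32−0.517) × (0.5841−0.2534) = 1.996×0.3307 = 0.6601 kmol/m³.

0.660 kmol/m³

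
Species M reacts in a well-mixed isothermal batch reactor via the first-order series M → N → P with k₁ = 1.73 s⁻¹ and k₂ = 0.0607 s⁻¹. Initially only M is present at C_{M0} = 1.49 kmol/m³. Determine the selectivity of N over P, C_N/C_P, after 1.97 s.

The intermediate concentration in a first-order A→B→C sequence is C_N = k₁C_{M0}(e^(−k₁t) − e^(−k₂t))/(k₂−k₁).
e^(−k₁t) = e^(−1.73×1.97) = e^(−3.408) = 0.03310; e^(−k₂t) = e^(−0.1196) = 0.8873.
C_N = 1.73×1.49/(0.0607−1.73) × (0.03310−0.8873) = (-1.544)×(-0.8542) = 1.319 kmol/m³.
C_M = C_{M0}e^(−k₁t) = 0.04933 kmol/m³, so C_P = C_{M0}−C_M−C_N = 0.1217 kmol/m³; C_N/C_P = 10.8.

10.8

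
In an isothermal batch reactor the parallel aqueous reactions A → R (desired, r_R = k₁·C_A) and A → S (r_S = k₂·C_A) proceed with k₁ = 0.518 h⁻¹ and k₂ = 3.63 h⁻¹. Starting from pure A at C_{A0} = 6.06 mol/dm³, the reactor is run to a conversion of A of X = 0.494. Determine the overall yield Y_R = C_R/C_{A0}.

C_A = C_{A0}(1−X) = 3.066 mol/dm³.
Both paths are first order in A, so the instantaneous fraction to R is constant: dC_R/d(−C_A) = k₁/(k₁+k₂) = 0.1249.
C_R = 0.1249·(C_{A0}−C_A) = 0.1249×2.994 = 0.374 mol/dm³.
Y_R = C_R/C_{A0} = 0.3738/6.06 = 0.0617.

0.0617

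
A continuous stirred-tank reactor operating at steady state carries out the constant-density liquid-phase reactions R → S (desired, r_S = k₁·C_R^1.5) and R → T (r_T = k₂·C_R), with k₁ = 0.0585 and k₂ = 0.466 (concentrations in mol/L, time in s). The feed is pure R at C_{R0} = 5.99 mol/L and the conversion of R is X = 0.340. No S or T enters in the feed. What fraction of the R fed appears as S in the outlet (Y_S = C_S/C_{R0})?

Exit C_R = C_{R0}(1−X) = 5.99×0.660 = 3.953 mol/L.
Rates in a CSTR are evaluated at the outlet concentration: r_S = 0.0585×3.953^1.5 = 0.4598, r_T = 0.466×3.953 = 1.842.
Fraction of consumed R going to S: r_S/(r_S+r_T) = 0.1997.
C_S = 0.1997·C_{R0}·X = 0.1997×5.99×0.340 = 0.407 mol/L; Y_S = C_S/C_{R0} = 0.0679.

0.0679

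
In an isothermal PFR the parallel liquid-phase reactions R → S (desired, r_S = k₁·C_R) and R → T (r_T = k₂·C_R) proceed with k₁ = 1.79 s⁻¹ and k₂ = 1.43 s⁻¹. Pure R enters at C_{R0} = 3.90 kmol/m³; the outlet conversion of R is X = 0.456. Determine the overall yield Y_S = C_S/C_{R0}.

0.253

C_R = C_{R0}(1−X) = 2.122 kmol/m³.
Both paths are first order in R, so the instantaneous fraction to S is constant: dC_S/d(−C_R) = k₁/(k₁+k₂) = 0.5559.
C_S = 0.5559·(C_{R0}−C_R) = 0.5559×1.778 = 0.989 kmol/m³.
Y_S = C_S/C_{R0} = 0.9886/3.90 = 0.253.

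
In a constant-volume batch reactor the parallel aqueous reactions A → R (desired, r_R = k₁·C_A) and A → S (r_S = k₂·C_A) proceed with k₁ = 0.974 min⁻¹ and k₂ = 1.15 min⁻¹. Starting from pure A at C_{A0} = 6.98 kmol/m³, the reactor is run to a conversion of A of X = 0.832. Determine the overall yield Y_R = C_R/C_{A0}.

0.382

C_A = C_{A0}(1−X) = 1.173 kmol/m³.
Both paths are first order in A, so the instantaneous fraction to R is constant: dC_R/d(−C_A) = k₁/(k₁+k₂) = 0.4586.
C_R = 0.4586·(C_{A0}−C_A) = 0.4586×5.807 = 2.66 kmol/m³.
Y_R = C_R/C_{A0} = 2.663/6.98 = 0.382.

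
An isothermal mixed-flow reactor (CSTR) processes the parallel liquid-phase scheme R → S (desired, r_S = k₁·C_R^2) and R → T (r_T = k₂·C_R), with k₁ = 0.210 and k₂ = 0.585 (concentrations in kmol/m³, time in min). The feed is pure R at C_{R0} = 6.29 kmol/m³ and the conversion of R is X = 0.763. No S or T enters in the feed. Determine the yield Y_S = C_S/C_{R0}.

0.266

Exit C_R = C_{R0}(1−X) = 6.29×0.237 = 1.491 kmol/m³.
Rates in a CSTR are evaluated at the outlet concentration: r_S = 0.210×1.491^2 = 0.4667, r_T = 0.585×1.491 = 0.8721.
Fraction of consumed R going to S: r_S/(r_S+r_T) = 0.3486.
C_S = 0.3486·C_{R0}·X = 0.3486×6.29×0.763 = 1.67 kmol/m³; Y_S = C_S/C_{R0} = 0.266.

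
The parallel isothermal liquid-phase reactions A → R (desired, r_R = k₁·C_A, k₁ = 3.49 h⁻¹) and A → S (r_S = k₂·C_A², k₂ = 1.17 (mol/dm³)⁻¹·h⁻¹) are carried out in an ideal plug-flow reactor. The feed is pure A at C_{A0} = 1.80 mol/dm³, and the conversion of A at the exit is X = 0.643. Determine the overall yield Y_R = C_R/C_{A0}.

0.459

C_A = C_{A0}(1−X) = 0.6426 mol/dm³.
Along a PFR/batch, dC_R/dC_A = −r_R/(r_R+r_S) = −k₁/(k₁+k₂·C_A).
Integrating from C_{A0} to C_A: C_R = (3.49/1.17)·ln[(3.49+1.17·1.80)/(3.49+1.17·0.643)] = 2.983·ln(5.596/4.242) = 0.8264 mol/dm³.
Y_R = C_R/C_{A0} = 0.8264/1.80 = 0.459.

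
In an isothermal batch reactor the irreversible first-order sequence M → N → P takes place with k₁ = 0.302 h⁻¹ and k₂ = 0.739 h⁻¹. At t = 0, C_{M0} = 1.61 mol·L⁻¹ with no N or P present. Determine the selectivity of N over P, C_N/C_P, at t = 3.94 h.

0.330

Solving the coupled first-order balances gives C_N(t) = [k₁/(k₂−k₁)]·C_{M0}·(e^(−k₁t) − e^(−k₂t)).
e^(−k₁t) = e^(−0.302×3.94) = e^(−1.190) = 0.3043; e^(−k₂t) = e^(−2.912) = 0.05439.
C_N = 0.302×1.61/(0.739−0.302) × (0.3043−0.05439) = 1.113×0.2499 = 0.2780 mol·L⁻¹.
C_M = C_{M0}e^(−k₁t) = 0.4899 mol·L⁻¹, so C_P = C_{M0}−C_M−C_N = 0.8421 mol·L⁻¹; C_N/C_P = 0.330.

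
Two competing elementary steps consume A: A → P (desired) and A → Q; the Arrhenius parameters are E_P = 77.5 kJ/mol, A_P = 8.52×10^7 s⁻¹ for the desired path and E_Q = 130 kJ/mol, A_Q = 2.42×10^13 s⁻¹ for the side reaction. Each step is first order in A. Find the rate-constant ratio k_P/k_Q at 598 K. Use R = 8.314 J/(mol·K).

0.136

With equal orders, S_{P/Q} = k_P/k_Q = (A_P/A_Q)·exp[(E_Q−E_P)/(RT)].
(E_Q−E_P)/(RT) = (130−77.5)×10³/(8.314×598) = 52500/4972 = 10.56.
k_P/k_Q = (8.52×10^7/2.42×10^13)·exp(10.56) = 3.521×10^-6 × 38546 = 0.136.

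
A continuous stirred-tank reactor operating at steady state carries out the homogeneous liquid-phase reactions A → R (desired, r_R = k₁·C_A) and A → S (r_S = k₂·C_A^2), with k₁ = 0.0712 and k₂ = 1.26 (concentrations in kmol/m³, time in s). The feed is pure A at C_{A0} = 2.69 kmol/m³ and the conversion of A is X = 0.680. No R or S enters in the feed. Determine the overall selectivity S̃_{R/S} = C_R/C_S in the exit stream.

0.0656

Exit C_A = C_{A0}(1−X) = 2.69×0.320 = 0.8608 kmol/m³.
Rates in a CSTR are evaluated at the outlet concentration: r_R = 0.0712×0.8608 = 0.06129, r_S = 1.26×0.8608^2 = 0.9336.
Overall selectivity = C_R/C_S = r_Rτ/(r_Sτ) = r_R/r_S = 0.0656.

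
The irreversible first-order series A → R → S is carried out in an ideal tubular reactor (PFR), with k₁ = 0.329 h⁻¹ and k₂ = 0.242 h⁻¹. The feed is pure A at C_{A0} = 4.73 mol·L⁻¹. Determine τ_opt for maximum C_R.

3.53 h

Setting dC_R/dτ = 0 gives τ_opt = ln(k₂/k₁)/(k₂−k₁).
= ln(0.242/0.329)/(0.242−0.329) = ln(0.7356)/-0.08700 = -0.3071/-0.08700 = 3.53 h.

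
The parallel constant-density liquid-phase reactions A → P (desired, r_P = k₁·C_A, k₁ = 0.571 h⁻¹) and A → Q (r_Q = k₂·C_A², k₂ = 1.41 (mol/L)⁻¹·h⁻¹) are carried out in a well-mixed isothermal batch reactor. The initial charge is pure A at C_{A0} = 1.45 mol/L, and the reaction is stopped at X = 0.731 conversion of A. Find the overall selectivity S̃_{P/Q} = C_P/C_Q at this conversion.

C_A = C_{A0}(1−X) = 0.3901 mol/L.
Along a PFR/batch, dC_P/dC_A = −r_P/(r_P+r_Q) = −k₁/(k₁+k₂·C_A).
Integrating from C_{A0} to C_A: C_P = (0.571/1.41)·ln[(0.571+1.41·1.45)/(0.571+1.41·0.390)] = 0.4050·ln(2.615/1.121) = 0.3431 mol/L.
C_Q = (C_{A0}−C_A)−C_P = 0.7168 mol/L; S̃_{P/Q} = 0.3431/0.7168 = 0.479.

0.479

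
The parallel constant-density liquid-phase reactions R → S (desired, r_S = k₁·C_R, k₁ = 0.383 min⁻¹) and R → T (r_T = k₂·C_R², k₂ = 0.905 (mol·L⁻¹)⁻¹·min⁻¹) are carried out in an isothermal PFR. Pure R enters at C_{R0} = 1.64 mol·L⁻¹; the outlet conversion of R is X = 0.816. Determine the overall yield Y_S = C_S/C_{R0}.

0.270

C_R = C_{R0}(1−X) = 0.3018 mol·L⁻¹.
Along a PFR/batch, dC_S/dC_R = −r_S/(r_S+r_T) = −k₁/(k₁+k₂·C_R).
Integrating from C_{R0} to C_R: C_S = (0.383/0.905)·ln[(0.383+0.905·1.64)/(0.383+0.905·0.302)] = 0.4232·ln(1.867/0.6561) = 0.4426 mol·L⁻¹.
Y_S = C_S/C_{R0} = 0.4426/1.64 = 0.270.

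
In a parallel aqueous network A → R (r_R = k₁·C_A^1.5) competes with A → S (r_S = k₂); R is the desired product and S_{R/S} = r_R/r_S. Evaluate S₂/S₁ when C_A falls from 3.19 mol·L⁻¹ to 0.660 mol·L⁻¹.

S_{R/S} = (k₁/k₂)·C_A^1.5, so S₂/S₁ = (C_{A,2}/C_{A,1})^1.5.
= (0.660/3.19)^1.5 = (0.2069)^1.5 = 0.0941.

0.0941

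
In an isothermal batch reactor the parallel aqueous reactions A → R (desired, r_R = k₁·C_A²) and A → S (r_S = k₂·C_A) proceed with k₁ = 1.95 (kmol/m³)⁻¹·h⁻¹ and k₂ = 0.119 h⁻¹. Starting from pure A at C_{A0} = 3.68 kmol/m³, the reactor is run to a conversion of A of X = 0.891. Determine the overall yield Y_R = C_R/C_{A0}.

0.856

C_A = C_{A0}(1−X) = 0.4011 kmol/m³.
Along a PFR/batch, dC_S/dC_A = −r_S/(r_R+r_S) = −k₂/(k₂+k₁·C_A).
Integrating from C_{A0} to C_A: C_S = (0.119/1.95)·ln[(0.119+1.95·3.68)/(0.119+1.95·0.401)] = 0.06103·ln(7.295/0.9012) = 0.1276 kmol/m³.
Then C_R = (C_{A0}−C_A) − C_S = 3.279 − 0.1276 = 3.151 kmol/m³.
Y_R = C_R/C_{A0} = 3.151/3.68 = 0.856.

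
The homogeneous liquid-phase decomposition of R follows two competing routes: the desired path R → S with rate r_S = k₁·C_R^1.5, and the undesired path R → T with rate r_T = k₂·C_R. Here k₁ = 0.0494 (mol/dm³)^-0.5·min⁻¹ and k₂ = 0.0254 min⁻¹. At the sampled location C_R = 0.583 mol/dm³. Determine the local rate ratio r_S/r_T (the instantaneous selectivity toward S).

1.49

S_{S/T} = r_S/r_T = (k₁·C_R^1.5)/(k₂·C_R) = (k₁/k₂)·C_R^0.5.
= (0.0494×0.5830^1.5) / (0.0254×0.5830) = 0.02199/0.01481 = 1.49.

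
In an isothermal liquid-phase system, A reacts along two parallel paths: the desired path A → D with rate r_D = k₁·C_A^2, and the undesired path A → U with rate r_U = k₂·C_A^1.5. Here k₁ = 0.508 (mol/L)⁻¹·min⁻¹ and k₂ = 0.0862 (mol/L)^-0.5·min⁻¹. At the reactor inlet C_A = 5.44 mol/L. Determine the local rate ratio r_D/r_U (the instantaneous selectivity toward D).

13.7

S_{D/U} = r_D/r_U = (k₁·C_A^2)/(k₂·C_A^1.5) = (k₁/k₂)·C_A^0.5.
= (0.508×5.440^2) / (0.0862×5.440^1.5) = 15.03/1.094 = 13.7.
Since the desired path is higher order in A, keeping C_A high (PFR or concentrated feed) favours D.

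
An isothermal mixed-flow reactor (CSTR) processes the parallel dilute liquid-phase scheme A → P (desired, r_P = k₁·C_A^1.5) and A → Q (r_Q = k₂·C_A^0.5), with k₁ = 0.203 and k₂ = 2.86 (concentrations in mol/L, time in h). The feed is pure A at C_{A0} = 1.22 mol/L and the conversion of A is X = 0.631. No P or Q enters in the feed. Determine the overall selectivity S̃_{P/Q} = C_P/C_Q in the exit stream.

0.0320

Exit C_A = C_{A0}(1−X) = 1.22×0.369 = 0.4502 mol/L.
Rates in a CSTR are evaluated at the outlet concentration: r_P = 0.203×0.4502^1.5 = 0.06132, r_Q = 2.86×0.4502^0.5 = 1.919.
Overall selectivity = C_P/C_Q = r_Pτ/(r_Qτ) = r_P/r_Q = 0.0320.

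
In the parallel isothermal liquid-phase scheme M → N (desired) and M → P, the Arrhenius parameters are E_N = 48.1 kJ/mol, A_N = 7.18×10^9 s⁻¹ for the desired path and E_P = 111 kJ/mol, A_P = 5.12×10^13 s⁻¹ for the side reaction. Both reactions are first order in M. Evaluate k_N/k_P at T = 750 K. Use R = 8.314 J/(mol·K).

3.37

k_N/k_P = (A_N/A_P)·exp[−(E_N−E_P)/(RT)] = (A_N/A_P)·exp[(E_P−E_N)/(RT)].
(E_P−E_N)/(RT) = (111−48.1)×10³/(8.314×750) = 62900/6236 = 10.09.
k_N/k_P = (7.18×10^9/5.12×10^13)·exp(10.09) = 1.402×10^-4 × 24038 = 3.37.
Since E_N < E_P, lowering the temperature improves selectivity toward N.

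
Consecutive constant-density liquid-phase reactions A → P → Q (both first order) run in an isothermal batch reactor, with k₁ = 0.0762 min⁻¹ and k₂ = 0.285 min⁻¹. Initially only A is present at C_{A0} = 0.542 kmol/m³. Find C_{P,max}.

0.0895 kmol/m³

At the optimum, C_{P,max}/C_{A0} = (k₁/k₂)^[k₂/(k₂−k₁)].
= (0.0762/0.285)^(0.285/(0.285−0.0762)) = (0.2674)^(1.365) = 0.1652.
C_{P,max} = 0.1652×0.542 = 0.0895 kmol/m³.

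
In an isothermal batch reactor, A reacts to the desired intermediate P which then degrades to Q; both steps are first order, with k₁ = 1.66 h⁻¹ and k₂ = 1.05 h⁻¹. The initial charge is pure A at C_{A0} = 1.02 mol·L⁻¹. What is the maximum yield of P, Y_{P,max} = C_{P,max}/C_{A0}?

At the optimum, C_{P,max}/C_{A0} = (k₁/k₂)^[k₂/(k₂−k₁)].
= (1.66/1.05)^(1.05/(1.05−1.66)) = (1.581)^(-1.721) = 0.4546.

0.455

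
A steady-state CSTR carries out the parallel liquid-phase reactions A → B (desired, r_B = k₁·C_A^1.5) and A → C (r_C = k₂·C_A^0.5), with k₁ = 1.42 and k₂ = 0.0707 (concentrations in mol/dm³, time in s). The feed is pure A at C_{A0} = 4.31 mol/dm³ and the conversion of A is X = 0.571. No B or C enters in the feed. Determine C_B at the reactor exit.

2.40 mol/dm³

Exit C_A = C_{A0}(1−X) = 4.31×0.429 = 1.849 mol/dm³.
In a CSTR the entire volume is at exit conditions, so r_B = 1.42×1.849^1.5 = 3.570 and r_C = 0.0707×1.849^0.5 = 0.09614.
Fraction of consumed A going to B: r_B/(r_B+r_C) = 0.9738.
C_B = 0.9738·C_{A0}·X = 0.9738×4.31×0.571 = 2.40 mol/dm³.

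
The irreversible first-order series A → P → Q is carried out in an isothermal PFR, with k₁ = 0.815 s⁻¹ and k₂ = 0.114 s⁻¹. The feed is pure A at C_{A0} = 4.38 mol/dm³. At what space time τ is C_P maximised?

2.81 s

Setting dC_P/dτ = 0 gives τ_opt = ln(k₂/k₁)/(k₂−k₁).
= ln(0.114/0.815)/(0.114−0.815) = ln(0.1399)/-0.7010 = -1.967/-0.7010 = 2.81 s.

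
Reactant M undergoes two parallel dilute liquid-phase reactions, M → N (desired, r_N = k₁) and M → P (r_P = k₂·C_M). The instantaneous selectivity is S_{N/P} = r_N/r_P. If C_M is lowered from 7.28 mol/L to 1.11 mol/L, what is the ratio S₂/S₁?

6.56

S_{N/P} = (k₁/k₂)·C_M⁻¹, so S₂/S₁ = (C_{M,2}/C_{M,1})⁻¹.
= 7.28/1.11 = 6.56.
Selectivity toward N rises as C_M falls — low-concentration operation is favoured.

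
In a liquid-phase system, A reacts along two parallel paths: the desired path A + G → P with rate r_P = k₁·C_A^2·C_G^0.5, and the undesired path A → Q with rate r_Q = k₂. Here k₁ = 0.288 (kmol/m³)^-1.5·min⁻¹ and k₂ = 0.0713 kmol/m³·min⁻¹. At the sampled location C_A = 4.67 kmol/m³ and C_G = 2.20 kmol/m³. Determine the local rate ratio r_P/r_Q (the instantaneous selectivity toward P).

S_{P/Q} = r_P/r_Q = (k₁·C_A^2·C_G^0.5)/(k₂) = (k₁/k₂)·C_A^2·C_G^0.5.
= (0.288×4.670^2×2.200^0.5) / (0.0713) = 9.316/0.07130 = 131.

131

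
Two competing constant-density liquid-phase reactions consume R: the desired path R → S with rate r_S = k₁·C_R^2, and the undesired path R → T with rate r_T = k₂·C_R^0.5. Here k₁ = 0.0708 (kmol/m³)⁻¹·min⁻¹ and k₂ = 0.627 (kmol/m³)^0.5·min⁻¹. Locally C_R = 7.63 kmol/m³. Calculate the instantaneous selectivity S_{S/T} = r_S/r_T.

S_{S/T} = r_S/r_T = (k₁·C_R^2)/(k₂·C_R^0.5) = (k₁/k₂)·C_R^1.5.
= (0.0708×7.630^2) / (0.627×7.630^0.5) = 4.122/1.732 = 2.38.
Since the desired path is higher order in R, keeping C_R high (PFR or concentrated feed) favours S.

2.38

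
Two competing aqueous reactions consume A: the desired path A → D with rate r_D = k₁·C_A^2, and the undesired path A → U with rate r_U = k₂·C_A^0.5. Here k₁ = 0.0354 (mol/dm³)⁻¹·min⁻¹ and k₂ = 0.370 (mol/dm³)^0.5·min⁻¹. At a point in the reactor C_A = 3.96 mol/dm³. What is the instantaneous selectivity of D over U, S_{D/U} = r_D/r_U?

S_{D/U} = r_D/r_U = (k₁·C_A^2)/(k₂·C_A^0.5) = (k₁/k₂)·C_A^1.5.
= (0.0354×3.960^2) / (0.370×3.960^0.5) = 0.5551/0.7363 = 0.754.

0.754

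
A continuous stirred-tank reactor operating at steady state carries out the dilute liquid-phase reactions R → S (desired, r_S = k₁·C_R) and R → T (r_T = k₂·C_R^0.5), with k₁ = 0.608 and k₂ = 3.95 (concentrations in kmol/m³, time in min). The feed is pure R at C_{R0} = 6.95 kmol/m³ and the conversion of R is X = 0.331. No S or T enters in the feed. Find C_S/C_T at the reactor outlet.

0.332

Exit C_R = C_{R0}(1−X) = 6.95×0.669 = 4.650 kmol/m³.
In a CSTR the entire volume is at exit conditions, so r_S = 0.608×4.650 = 2.827 and r_T = 3.95×4.650^0.5 = 8.517.
Overall selectivity = C_S/C_T = r_Sτ/(r_Tτ) = r_S/r_T = 0.332.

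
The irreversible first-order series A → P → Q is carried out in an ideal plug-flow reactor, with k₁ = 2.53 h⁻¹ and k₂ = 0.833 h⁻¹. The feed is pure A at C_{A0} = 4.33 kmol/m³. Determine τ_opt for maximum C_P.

Setting dC_P/dτ = 0 gives τ_opt = ln(k₂/k₁)/(k₂−k₁).
= ln(0.833/2.53)/(0.833−2.53) = ln(0.3292)/-1.697 = -1.111/-1.697 = 0.655 h.

0.655 h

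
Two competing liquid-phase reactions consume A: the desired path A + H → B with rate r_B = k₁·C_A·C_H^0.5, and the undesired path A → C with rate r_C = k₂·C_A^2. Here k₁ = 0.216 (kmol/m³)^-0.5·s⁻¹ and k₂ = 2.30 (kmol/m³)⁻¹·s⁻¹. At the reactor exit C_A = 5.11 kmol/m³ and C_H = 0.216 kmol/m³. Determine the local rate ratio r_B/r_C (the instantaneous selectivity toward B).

0.00854

S_{B/C} = r_B/r_C = (k₁·C_A·C_H^0.5)/(k₂·C_A^2) = (k₁/k₂)·C_A⁻¹·C_H^0.5.
= (0.216×5.110×0.2160^0.5) / (2.30×5.110^2) = 0.5130/60.06 = 0.00854.
The undesired path is higher order in A, so low C_A (CSTR or dilute feed) favours B.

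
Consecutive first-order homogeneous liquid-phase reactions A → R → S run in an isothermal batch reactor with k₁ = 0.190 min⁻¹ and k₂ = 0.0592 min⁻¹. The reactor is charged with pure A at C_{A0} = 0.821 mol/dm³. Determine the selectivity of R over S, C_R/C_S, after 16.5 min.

Solving the coupled first-order balances gives C_R(t) = [k₁/(k₂−k₁)]·C_{A0}·(e^(−k₁t) − e^(−k₂t)).
e^(−k₁t) = e^(−0.190×16.5) = e^(−3.135) = 0.04350; e^(−k₂t) = e^(−0.9768) = 0.3765.
C_R = 0.190×0.821/(0.0592−0.190) × (0.04350−0.3765) = (-1.193)×(-0.3330) = 0.3971 mol/dm³.
C_A = C_{A0}e^(−k₁t) = 0.03571 mol/dm³, so C_S = C_{A0}−C_A−C_R = 0.3881 mol/dm³; C_R/C_S = 1.02.

1.02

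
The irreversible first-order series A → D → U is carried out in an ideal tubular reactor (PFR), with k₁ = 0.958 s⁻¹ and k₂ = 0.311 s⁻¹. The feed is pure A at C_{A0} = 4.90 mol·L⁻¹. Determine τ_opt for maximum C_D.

For first-order series the maximum of C_D occurs at τ_opt = ln(k₂/k₁)/(k₂−k₁).
= ln(0.311/0.958)/(0.311−0.958) = ln(0.3246)/-0.6470 = -1.125/-0.6470 = 1.74 s.

1.74 s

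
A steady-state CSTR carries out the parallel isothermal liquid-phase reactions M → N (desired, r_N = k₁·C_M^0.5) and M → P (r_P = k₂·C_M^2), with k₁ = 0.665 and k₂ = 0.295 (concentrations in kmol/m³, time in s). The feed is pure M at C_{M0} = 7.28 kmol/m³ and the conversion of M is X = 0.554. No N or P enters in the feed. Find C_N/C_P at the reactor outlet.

Exit C_M = C_{M0}(1−X) = 7.28×0.446 = 3.247 kmol/m³.
A CSTR operates uniformly at the exit composition, giving r_N = 1.198 and r_P = 3.110 (each k·C_M^n at C_M = 3.247).
Overall selectivity = C_N/C_P = r_Nτ/(r_Pτ) = r_N/r_P = 0.385.

0.385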